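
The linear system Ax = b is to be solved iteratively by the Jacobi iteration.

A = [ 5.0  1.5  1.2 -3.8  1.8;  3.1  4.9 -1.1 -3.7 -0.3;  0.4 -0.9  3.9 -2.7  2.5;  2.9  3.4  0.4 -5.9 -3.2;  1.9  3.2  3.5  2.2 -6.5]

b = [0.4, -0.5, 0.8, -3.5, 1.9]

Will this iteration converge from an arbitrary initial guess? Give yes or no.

no

Write A = D+L+U with D = diag(5, 4.9, 3.9, -5.9, -6.5).
Jacobi: T = -D⁻¹(L+U), T[2,3] = -(-2.7)/(3.9) = +0.6923; T[2,2] = 0.
  T[0,:] = [+0.0000, -0.3000, -0.2400, +0.7600, -0.3600]
  T[1,:] = [-0.6327, +0.0000, +0.2245, +0.7551, +0.0612]
  T[2,:] = [-0.1026, +0.2308, +0.0000, +0.6923, -0.6410]
  T[3,:] = [+0.4915, +0.5763, +0.0678, +0.0000, -0.5424]
  T[4,:] = [+0.2923, +0.4923, +0.5385, +0.3385, +0.0000]
|eigenvalues of T|: 1.2171, 0.7461, 0.7461, 0.5435, 0.0666.
ρ = 1.2171; 1.2171 > 1: divergent.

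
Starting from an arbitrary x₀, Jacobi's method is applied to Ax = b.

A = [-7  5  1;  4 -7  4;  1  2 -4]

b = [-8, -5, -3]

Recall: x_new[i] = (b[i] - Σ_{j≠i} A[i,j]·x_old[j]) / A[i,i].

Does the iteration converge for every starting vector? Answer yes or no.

yes

Diagonal D = diag(-7, -7, -4); L, U strict lower/upper.
T_J = -D⁻¹(L+U): T[2,1] = -(2)/(-4) = +0.5000; T[2,2] = 0.
  T[0,:] = [+0.0000, +0.7143, +0.1429]
  T[1,:] = [+0.5714, +0.0000, +0.5714]
  T[2,:] = [+0.2500, +0.5000, +0.0000]
|λ(T)| sorted: 0.9390, 0.7308, 0.2082.
ρ(T) = max|λ| = 0.9390; 0.9390 < 1 ⇒ converges.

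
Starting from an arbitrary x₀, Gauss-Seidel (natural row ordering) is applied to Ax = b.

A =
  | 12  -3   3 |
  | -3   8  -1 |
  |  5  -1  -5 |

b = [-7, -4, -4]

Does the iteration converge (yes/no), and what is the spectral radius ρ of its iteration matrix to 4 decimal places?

yes, ρ = 0.2758

Write A = D+L+U with D = diag(12, 8, -5).
T_GS = -(D+L)⁻¹U: row 0 first, T[0,2] = -(3)/(12) = -0.2500; later rows by forward substitution.
  T[0,:] = [+0.0000, +0.2500, -0.2500]
  T[1,:] = [+0.0000, +0.0938, +0.0312]
  T[2,:] = [+0.0000, +0.2313, -0.2563]
|λ(T)| sorted: 0.2758, 0.1133, 0.0000.
spectral radius ρ = 0.2758; 0.2758 < 1: convergent.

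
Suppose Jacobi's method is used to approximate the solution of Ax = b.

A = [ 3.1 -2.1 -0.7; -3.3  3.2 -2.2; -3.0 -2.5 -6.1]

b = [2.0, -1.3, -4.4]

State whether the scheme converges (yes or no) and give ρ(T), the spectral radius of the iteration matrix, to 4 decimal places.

Split A = D + L + U, D = diag(3.1, 3.2, -6.1).
Jacobi: T = -D⁻¹(L+U), T[2,0] = -(-3)/(-6.1) = -0.4918; T[2,2] = 0.
  T[0,:] = [+0.0000  +0.6774  +0.2258]
  T[1,:] = [+1.0312  +0.0000  +0.6875]
  T[2,:] = [-0.4918  -0.4098  +0.0000]
eigenvalue magnitudes: 0.8337, 0.6239, 0.6239.
ρ = 0.8337; 0.8337 < 1: convergent.

yes, ρ = 0.8337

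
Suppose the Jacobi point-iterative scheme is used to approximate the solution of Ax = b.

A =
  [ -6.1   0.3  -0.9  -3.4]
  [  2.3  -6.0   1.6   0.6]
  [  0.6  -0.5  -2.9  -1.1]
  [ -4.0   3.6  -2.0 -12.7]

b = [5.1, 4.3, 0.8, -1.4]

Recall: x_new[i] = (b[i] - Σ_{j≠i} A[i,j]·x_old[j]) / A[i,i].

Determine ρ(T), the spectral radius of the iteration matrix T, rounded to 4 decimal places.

0.5792

Let D = diag(-6.1, -6, -2.9, -12.7); L, U the strict triangles.
T_J = -D⁻¹(L+U): T[2,0] = -(0.6)/(-2.9) = +0.2069; T[2,2] = 0.
  T[0,:] = [+0.0000, +0.0492, -0.1475, -0.5574]
  T[1,:] = [+0.3833, +0.0000, +0.2667, +0.1000]
  T[2,:] = [+0.2069, -0.1724, +0.0000, -0.3793]
  T[3,:] = [-0.3150, +0.2835, -0.1575, +0.0000]
moduli |λ_i(T)| = 0.5792, 0.3601, 0.3601, 0.0003.
ρ(T) = max|λ| = 0.5792; 0.5792 < 1, so it converges for any x₀.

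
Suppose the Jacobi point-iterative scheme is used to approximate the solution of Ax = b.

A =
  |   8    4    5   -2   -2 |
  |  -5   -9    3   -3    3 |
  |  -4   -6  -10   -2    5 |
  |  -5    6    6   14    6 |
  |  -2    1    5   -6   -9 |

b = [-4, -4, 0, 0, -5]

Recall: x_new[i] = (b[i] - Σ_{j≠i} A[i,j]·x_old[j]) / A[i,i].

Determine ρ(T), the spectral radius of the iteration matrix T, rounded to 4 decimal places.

Write A = D+L+U with D = diag(8, -9, -10, 14, -9).
Jacobi T = -D⁻¹(L+U): T[3,4] = -(6)/(14) = -0.4286; T[3,3] = 0.
  T[0,:] = [+0.0000, -0.5000, -0.6250, +0.2500, +0.2500]
  T[1,:] = [-0.5556, +0.0000, +0.3333, -0.3333, +0.3333]
  T[2,:] = [-0.4000, -0.6000, +0.0000, -0.2000, +0.5000]
  T[3,:] = [+0.3571, -0.4286, -0.4286, +0.0000, -0.4286]
  T[4,:] = [-0.2222, +0.1111, +0.5556, -0.6667, +0.0000]
|eigenvalues of T|: 1.1411, 0.8747, 0.5460, 0.1764, 0.1764.
ρ(T) = max|λ| = 1.1411; 1.1411 > 1, so it fails to converge.

1.1411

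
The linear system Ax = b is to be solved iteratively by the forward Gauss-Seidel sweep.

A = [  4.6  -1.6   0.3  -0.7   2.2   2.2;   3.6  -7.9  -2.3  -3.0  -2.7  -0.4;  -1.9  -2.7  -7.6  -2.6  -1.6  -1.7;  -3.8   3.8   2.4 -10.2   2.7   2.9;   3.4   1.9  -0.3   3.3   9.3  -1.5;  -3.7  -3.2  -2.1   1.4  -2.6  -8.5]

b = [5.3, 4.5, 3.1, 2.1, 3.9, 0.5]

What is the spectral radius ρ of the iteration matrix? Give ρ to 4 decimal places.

0.8455

Write A = D+L+U with D = diag(4.6, -7.9, -7.6, -10.2, 9.3, -8.5).
T_GS = -(D+L)⁻¹U: row 0 first, T[0,4] = -(2.2)/(4.6) = -0.4783; later rows by forward substitution.
  T[0,:] = [+0.0000 +0.3478 -0.0652 +0.1522 -0.4783 -0.4783]
  T[1,:] = [+0.0000 +0.1585 -0.3209 -0.3104 -0.5597 -0.2686]
  T[2,:] = [+0.0000 -0.1433 +0.1303 -0.2699 +0.1079 -0.0087]
  T[3,:] = [+0.0000 -0.1042 -0.0646 -0.2358 +0.2597 +0.3604]
  T[4,:] = [+0.0000 -0.1272 +0.1165 +0.0828 +0.2005 +0.2628]
  T[5,:] = [+0.0000 -0.1540 +0.0707 +0.0531 +0.3737 +0.2904]
moduli |λ_i(T)| = 0.8455, 0.3811, 0.2551, 0.0885, 0.0885, 0.0000.
ρ = 0.8455; 0.8455 < 1: convergent.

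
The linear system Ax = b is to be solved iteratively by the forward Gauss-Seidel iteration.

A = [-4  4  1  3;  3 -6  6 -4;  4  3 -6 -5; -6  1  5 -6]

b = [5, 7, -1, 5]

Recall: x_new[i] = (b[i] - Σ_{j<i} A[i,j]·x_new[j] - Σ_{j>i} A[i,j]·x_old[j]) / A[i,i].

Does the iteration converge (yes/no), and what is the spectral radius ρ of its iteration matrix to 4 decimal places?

Split A = D + L + U, D = diag(-4, -6, -6, -6).
T_GS = -(D+L)⁻¹U: row 0 first, T[0,1] = -(4)/(-4) = +1.0000; later rows by forward substitution.
  T[0,:] = [+0.0000  +1.0000  +0.2500  +0.7500]
  T[1,:] = [+0.0000  +0.5000  +1.1250  -0.2917]
  T[2,:] = [+0.0000  +0.9167  +0.7292  -0.4792]
  T[3,:] = [+0.0000  -0.1528  +0.5451  -1.1979]
|eigenvalues of T|: 1.5808, 1.0452, 0.5043, 0.0000.
ρ = 1.5808; 1.5808 > 1: divergent.

no, ρ = 1.5808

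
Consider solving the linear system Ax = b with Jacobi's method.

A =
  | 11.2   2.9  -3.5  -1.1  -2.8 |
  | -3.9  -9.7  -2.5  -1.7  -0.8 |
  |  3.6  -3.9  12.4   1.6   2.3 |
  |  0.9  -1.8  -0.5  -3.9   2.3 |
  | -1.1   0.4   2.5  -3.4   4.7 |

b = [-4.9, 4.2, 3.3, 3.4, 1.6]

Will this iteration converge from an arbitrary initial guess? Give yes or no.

yes

Write A = D+L+U with D = diag(11.2, -9.7, 12.4, -3.9, 4.7).
Jacobi: T = -D⁻¹(L+U), T[1,0] = -(-3.9)/(-9.7) = -0.4021; T[1,1] = 0.
  T[0,:] = [+0.0000  -0.2589  +0.3125  +0.0982  +0.2500]
  T[1,:] = [-0.4021  +0.0000  -0.2577  -0.1753  -0.0825]
  T[2,:] = [-0.2903  +0.3145  +0.0000  -0.1290  -0.1855]
  T[3,:] = [+0.2308  -0.4615  -0.1282  +0.0000  +0.5897]
  T[4,:] = [+0.2340  -0.0851  -0.5319  +0.7234  +0.0000]
|eigenvalues of T|: 0.9499, 0.7224, 0.3144, 0.3144, 0.2443.
ρ = 0.9499; 0.9499 < 1, so it converges for any x₀.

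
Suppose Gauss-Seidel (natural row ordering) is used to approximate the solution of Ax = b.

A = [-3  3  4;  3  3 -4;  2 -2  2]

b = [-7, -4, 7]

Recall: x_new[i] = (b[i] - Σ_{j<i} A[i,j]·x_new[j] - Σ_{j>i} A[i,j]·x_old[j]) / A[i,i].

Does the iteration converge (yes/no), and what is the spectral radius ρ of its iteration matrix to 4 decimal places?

Let D = diag(-3, 3, 2); L, U the strict triangles.
GS T = -(D+L)⁻¹U: row 0 first, T[0,2] = -(4)/(-3) = +1.3333; later rows by forward substitution.
  T[0,:] = [+0.0000  +1.0000  +1.3333]
  T[1,:] = [+0.0000  -1.0000  +0.0000]
  T[2,:] = [+0.0000  -2.0000  -1.3333]
|λ(T)| sorted: 1.3333, 1.0000, 0.0000.
ρ = 1.3333; 1.3333 > 1: divergent.

no, ρ = 1.3333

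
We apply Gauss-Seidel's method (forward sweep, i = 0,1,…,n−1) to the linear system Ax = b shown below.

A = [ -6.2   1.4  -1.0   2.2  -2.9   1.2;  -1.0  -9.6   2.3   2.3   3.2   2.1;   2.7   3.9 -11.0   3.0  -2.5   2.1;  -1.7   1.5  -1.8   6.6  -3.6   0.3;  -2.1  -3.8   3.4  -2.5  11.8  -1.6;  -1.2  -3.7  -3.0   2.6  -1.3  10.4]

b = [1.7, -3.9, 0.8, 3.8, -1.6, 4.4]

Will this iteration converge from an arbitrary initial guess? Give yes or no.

Write A = D+L+U with D = diag(-6.2, -9.6, -11, 6.6, 11.8, 10.4).
T_GS = -(D+L)⁻¹U: row 0 first, T[0,3] = -(2.2)/(-6.2) = +0.3548; later rows by forward substitution.
  T[0,:] = [+0.0000, +0.2258, -0.1613, +0.3548, -0.4677, +0.1935]
  T[1,:] = [+0.0000, -0.0235, +0.2564, +0.2026, +0.3821, +0.1986]
  T[2,:] = [+0.0000, +0.0471, +0.0513, +0.4317, -0.2066, +0.3088]
  T[3,:] = [+0.0000, +0.0763, -0.0858, +0.1631, +0.2818, +0.0435]
  T[4,:] = [+0.0000, +0.0352, +0.0209, +0.0386, +0.1590, +0.1542]
  T[5,:] = [+0.0000, +0.0166, +0.1115, +0.2016, -0.0282, +0.1905]
|λ(T)| sorted: 0.5140, 0.2474, 0.2474, 0.1336, 0.0300, 0.0000.
ρ(T) = max|λ| = 0.5140; 0.5140 < 1 ⇒ converges.

yes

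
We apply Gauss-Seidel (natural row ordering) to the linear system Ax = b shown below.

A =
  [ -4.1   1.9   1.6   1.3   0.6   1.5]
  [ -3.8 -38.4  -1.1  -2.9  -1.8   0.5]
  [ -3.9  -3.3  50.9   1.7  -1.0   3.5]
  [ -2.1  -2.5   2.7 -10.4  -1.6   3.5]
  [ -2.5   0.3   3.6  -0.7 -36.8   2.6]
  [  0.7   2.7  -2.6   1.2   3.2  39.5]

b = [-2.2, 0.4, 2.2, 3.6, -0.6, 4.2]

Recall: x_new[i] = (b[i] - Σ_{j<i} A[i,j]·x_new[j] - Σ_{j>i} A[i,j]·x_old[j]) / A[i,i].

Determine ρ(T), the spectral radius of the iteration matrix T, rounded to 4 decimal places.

0.1666

Split A = D + L + U, D = diag(-4.1, -38.4, 50.9, -10.4, -36.8, 39.5).
GS T = -(D+L)⁻¹U: row 0 first, T[0,2] = -(1.6)/(-4.1) = +0.3902; later rows by forward substitution.
  T[0,:] = [+0.0000, +0.4634, +0.3902, +0.3171, +0.1463, +0.3659]
  T[1,:] = [+0.0000, -0.0459, -0.0673, -0.1069, -0.0614, -0.0232]
  T[2,:] = [+0.0000, +0.0325, +0.0255, -0.0160, +0.0269, -0.0422]
  T[3,:] = [+0.0000, -0.0741, -0.0560, -0.0425, -0.1617, +0.2573]
  T[4,:] = [+0.0000, -0.0273, -0.0235, -0.0232, -0.0047, +0.0366]
  T[5,:] = [+0.0000, +0.0015, +0.0030, +0.0038, +0.0087, -0.0185]
eigenvalue magnitudes: 0.1666, 0.0477, 0.0477, 0.0154, 0.0146, 0.0000.
ρ(T) = max|λ| = 0.1666; 0.1666 < 1: convergent.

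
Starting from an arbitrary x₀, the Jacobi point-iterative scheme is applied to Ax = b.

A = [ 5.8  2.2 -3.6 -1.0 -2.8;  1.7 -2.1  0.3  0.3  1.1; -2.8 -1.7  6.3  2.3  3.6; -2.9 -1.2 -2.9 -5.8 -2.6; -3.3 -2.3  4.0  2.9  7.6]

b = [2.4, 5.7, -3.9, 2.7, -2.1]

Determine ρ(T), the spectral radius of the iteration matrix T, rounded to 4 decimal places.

1.1218

Diagonal D = diag(5.8, -2.1, 6.3, -5.8, 7.6); L, U strict lower/upper.
Jacobi T = -D⁻¹(L+U): T[4,1] = -(-2.3)/(7.6) = +0.3026; T[4,4] = 0.
  T[0,:] = [+0.0000  -0.3793  +0.6207  +0.1724  +0.4828]
  T[1,:] = [+0.8095  +0.0000  +0.1429  +0.1429  +0.5238]
  T[2,:] = [+0.4444  +0.2698  +0.0000  -0.3651  -0.5714]
  T[3,:] = [-0.5000  -0.2069  -0.5000  +0.0000  -0.4483]
  T[4,:] = [+0.4342  +0.3026  -0.5263  -0.3816  +0.0000]
|λ(T)| sorted: 1.1218, 0.6847, 0.5954, 0.3733, 0.3733.
spectral radius ρ = 1.1218; 1.1218 > 1: divergent.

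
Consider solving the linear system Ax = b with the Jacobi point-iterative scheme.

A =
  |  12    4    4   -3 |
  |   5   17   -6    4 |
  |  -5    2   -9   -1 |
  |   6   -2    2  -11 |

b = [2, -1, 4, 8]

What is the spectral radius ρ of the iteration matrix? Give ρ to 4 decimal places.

Let D = diag(12, 17, -9, -11); L, U the strict triangles.
T_J = -D⁻¹(L+U): T[1,2] = -(-6)/(17) = +0.3529; T[1,1] = 0.
  T[0,:] = [+0.0000  -0.3333  -0.3333  +0.2500]
  T[1,:] = [-0.2941  +0.0000  +0.3529  -0.2353]
  T[2,:] = [-0.5556  +0.2222  +0.0000  -0.1111]
  T[3,:] = [+0.5455  -0.1818  +0.1818  +0.0000]
eigenvalue magnitudes: 0.8275, 0.4975, 0.3300, 0.0000.
ρ = 0.8275; 0.8275 < 1 ⇒ converges.

0.8275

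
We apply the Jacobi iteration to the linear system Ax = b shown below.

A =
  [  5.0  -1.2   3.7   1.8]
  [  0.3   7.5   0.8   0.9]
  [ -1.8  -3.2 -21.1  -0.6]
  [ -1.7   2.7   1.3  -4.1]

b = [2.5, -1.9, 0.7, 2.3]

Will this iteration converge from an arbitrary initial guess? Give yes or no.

Let D = diag(5, 7.5, -21.1, -4.1); L, U the strict triangles.
Jacobi: T = -D⁻¹(L+U), T[3,2] = -(1.3)/(-4.1) = +0.3171; T[3,3] = 0.
  T[0,:] = [+0.0000  +0.2400  -0.7400  -0.3600]
  T[1,:] = [-0.0400  +0.0000  -0.1067  -0.1200]
  T[2,:] = [-0.0853  -0.1517  +0.0000  -0.0284]
  T[3,:] = [-0.4146  +0.6585  +0.3171  +0.0000]
|λ(T)| sorted: 0.4637, 0.3076, 0.1899, 0.1899.
ρ = 0.4637; 0.4637 < 1, so it converges for any x₀.

yes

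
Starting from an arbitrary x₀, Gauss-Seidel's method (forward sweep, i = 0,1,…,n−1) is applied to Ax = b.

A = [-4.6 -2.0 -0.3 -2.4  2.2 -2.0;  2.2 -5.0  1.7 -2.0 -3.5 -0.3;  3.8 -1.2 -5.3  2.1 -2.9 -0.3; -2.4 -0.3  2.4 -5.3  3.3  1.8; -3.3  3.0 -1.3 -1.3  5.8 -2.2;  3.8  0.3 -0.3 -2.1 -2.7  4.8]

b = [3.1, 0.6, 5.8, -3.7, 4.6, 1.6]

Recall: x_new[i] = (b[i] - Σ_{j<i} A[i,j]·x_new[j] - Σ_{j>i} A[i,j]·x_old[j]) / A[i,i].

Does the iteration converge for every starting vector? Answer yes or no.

Diagonal D = diag(-4.6, -5, -5.3, -5.3, 5.8, 4.8); L, U strict lower/upper.
T_GS = -(D+L)⁻¹U: row 0 first, T[0,3] = -(-2.4)/(-4.6) = -0.5217; later rows by forward substitution.
  T[0,:] = [+0.0000  -0.4348  -0.0652  -0.5217  +0.4783  -0.4348]
  T[1,:] = [+0.0000  -0.1913  +0.3113  -0.6296  -0.4896  -0.2513]
  T[2,:] = [+0.0000  -0.2684  -0.1172  +0.1647  -0.0934  -0.3114]
  T[3,:] = [+0.0000  +0.0862  -0.0412  +0.3465  +0.3915  +0.4097]
  T[4,:] = [+0.0000  -0.1893  -0.2336  +0.1434  +0.5921  +0.2839]
  T[5,:] = [+0.0000  +0.2706  -0.1246  +0.6949  +0.1505  +0.6794]
eigenvalue magnitudes: 1.1787, 0.4105, 0.3267, 0.3267, 0.2120, 0.0000.
ρ = 1.1787; 1.1787 > 1 ⇒ diverges.

no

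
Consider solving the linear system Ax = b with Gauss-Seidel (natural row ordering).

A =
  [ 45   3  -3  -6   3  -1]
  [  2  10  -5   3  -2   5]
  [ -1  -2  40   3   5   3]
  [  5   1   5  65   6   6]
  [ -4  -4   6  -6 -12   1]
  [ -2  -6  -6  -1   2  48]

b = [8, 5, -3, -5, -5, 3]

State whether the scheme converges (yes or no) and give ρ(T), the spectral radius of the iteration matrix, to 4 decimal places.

Write A = D+L+U with D = diag(45, 10, 40, 65, -12, 48).
GS T = -(D+L)⁻¹U: row 0 first, T[0,4] = -(3)/(45) = -0.0667; later rows by forward substitution.
  T[0,:] = [+0.0000 -0.0667 +0.0667 +0.1333 -0.0667 +0.0222]
  T[1,:] = [+0.0000 +0.0133 +0.4867 -0.3267 +0.2133 -0.5044]
  T[2,:] = [+0.0000 -0.0010 +0.0260 -0.0880 -0.1160 -0.0997]
  T[3,:] = [+0.0000 +0.0050 -0.0146 +0.0015 -0.0815 -0.0786]
  T[4,:] = [+0.0000 +0.0148 -0.1641 +0.0197 -0.0661 +0.2335]
  T[5,:] = [+0.0000 -0.0017 +0.0734 -0.0471 +0.0104 -0.0860]
eigenvalue magnitudes: 0.2234, 0.0579, 0.0410, 0.0410, 0.0368, 0.0000.
spectral radius ρ = 0.2234; 0.2234 < 1: convergent.

yes, ρ = 0.2234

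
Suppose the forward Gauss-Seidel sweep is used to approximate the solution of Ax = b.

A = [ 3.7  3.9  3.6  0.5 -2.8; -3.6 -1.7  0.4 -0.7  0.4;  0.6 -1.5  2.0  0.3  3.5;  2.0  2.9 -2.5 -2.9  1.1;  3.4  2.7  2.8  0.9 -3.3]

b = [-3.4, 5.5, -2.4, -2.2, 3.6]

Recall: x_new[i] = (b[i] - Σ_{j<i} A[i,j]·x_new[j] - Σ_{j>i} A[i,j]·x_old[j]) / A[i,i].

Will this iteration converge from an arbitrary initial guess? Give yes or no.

Diagonal D = diag(3.7, -1.7, 2, -2.9, -3.3); L, U strict lower/upper.
T_GS = -(D+L)⁻¹U: row 0 first, T[0,3] = -(0.5)/(3.7) = -0.1351; later rows by forward substitution.
  T[0,:] = [+0.0000, -1.0541, -0.9730, -0.1351, +0.7568]
  T[1,:] = [+0.0000, +2.2321, +2.2957, -0.1256, -1.3672]
  T[2,:] = [+0.0000, +1.9903, +2.0137, -0.2037, -3.0025]
  T[3,:] = [+0.0000, -0.2106, -0.1112, -0.0432, +2.1223]
  T[4,:] = [+0.0000, +2.3716, +2.5541, -0.4266, -2.3077]
moduli |λ_i(T)| = 1.6868, 1.2089, 1.2089, 0.0059, 0.0000.
ρ = 1.6868; 1.6868 > 1: divergent.

no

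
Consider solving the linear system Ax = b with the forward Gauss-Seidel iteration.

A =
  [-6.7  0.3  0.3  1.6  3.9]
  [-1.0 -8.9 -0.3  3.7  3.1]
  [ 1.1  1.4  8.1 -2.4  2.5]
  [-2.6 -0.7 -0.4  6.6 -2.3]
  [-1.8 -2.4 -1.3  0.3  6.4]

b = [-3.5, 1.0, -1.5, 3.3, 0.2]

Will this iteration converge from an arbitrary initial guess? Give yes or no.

yes

Let D = diag(-6.7, -8.9, 8.1, 6.6, 6.4); L, U the strict triangles.
T_GS = -(D+L)⁻¹U: row 0 first, T[0,2] = -(0.3)/(-6.7) = +0.0448; later rows by forward substitution.
  T[0,:] = [+0.0000  +0.0448  +0.0448  +0.2388  +0.5821]
  T[1,:] = [+0.0000  -0.0050  -0.0387  +0.3889  +0.2829]
  T[2,:] = [+0.0000  -0.0052  +0.0006  +0.1966  -0.4366]
  T[3,:] = [+0.0000  +0.0168  +0.0136  +0.1472  +0.5813]
  T[4,:] = [+0.0000  +0.0089  -0.0024  +0.2460  +0.1539]
moduli |λ_i(T)| = 0.5439, 0.2467, 0.0183, 0.0178, 0.0000.
ρ = 0.5439; 0.5439 < 1, so it converges for any x₀.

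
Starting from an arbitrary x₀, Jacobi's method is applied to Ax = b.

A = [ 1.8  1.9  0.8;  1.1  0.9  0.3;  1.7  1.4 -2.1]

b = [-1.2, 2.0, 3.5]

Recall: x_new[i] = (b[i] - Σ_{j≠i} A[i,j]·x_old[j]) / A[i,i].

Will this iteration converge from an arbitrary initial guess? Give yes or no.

Split A = D + L + U, D = diag(1.8, 0.9, -2.1).
Jacobi: T = -D⁻¹(L+U), T[1,0] = -(1.1)/(0.9) = -1.2222; T[1,1] = 0.
  T[0,:] = [+0.0000, -1.0556, -0.4444]
  T[1,:] = [-1.2222, +0.0000, -0.3333]
  T[2,:] = [+0.8095, +0.6667, +0.0000]
|roots of det(T-λI)|: 1.1314, 0.7562, 0.7562.
ρ = 1.1314; 1.1314 > 1: divergent.

no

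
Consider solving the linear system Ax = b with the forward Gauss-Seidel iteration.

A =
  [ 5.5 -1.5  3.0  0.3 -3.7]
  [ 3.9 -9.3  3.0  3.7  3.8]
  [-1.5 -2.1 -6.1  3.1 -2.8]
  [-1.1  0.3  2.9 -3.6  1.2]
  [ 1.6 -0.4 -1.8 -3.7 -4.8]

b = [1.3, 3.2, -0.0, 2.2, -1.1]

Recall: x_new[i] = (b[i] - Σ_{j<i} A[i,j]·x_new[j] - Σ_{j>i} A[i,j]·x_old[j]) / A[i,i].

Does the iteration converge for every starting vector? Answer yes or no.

no

Let D = diag(5.5, -9.3, -6.1, -3.6, -4.8); L, U the strict triangles.
Gauss-Seidel: T = -(D+L)⁻¹U, row 0 first, T[0,3] = -(0.3)/(5.5) = -0.0545; later rows by forward substitution.
  T[0,:] = [+0.0000  +0.2727  -0.5455  -0.0545  +0.6727]
  T[1,:] = [+0.0000  +0.1144  +0.0938  +0.3750  +0.6907]
  T[2,:] = [+0.0000  -0.1064  +0.1018  +0.3925  -0.8622]
  T[3,:] = [+0.0000  -0.1595  +0.2565  +0.3641  -0.5092]
  T[4,:] = [+0.0000  +0.2443  -0.4255  -0.4773  +0.8826]
|eigenvalues of T|: 1.5717, 0.2787, 0.1065, 0.1065, 0.0000.
spectral radius ρ = 1.5717; 1.5717 > 1: divergent.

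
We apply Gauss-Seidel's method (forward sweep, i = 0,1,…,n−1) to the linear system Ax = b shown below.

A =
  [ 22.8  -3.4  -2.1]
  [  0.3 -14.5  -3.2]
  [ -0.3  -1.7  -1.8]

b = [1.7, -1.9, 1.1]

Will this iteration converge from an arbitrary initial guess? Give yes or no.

Write A = D+L+U with D = diag(22.8, -14.5, -1.8).
GS T = -(D+L)⁻¹U: row 0 first, T[0,2] = -(-2.1)/(22.8) = +0.0921; later rows by forward substitution.
  T[0,:] = [+0.0000, +0.1491, +0.0921]
  T[1,:] = [+0.0000, +0.0031, -0.2188]
  T[2,:] = [+0.0000, -0.0278, +0.1913]
moduli |λ_i(T)| = 0.2194, 0.0250, 0.0000.
ρ = 0.2194; 0.2194 < 1: convergent.

yes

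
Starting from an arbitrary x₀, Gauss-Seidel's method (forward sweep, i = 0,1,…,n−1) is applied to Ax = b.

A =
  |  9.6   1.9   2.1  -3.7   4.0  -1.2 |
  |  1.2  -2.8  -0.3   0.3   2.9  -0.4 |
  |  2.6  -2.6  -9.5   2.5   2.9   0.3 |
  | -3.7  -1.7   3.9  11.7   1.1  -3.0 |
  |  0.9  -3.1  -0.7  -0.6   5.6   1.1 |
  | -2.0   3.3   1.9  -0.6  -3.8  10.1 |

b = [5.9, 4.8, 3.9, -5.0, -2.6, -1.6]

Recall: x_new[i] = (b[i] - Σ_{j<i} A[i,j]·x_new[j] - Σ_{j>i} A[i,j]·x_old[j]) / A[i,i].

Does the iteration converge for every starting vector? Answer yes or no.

Let D = diag(9.6, -2.8, -9.5, 11.7, 5.6, 10.1); L, U the strict triangles.
GS T = -(D+L)⁻¹U: row 0 first, T[0,3] = -(-3.7)/(9.6) = +0.3854; later rows by forward substitution.
  T[0,:] = [+0.0000  -0.1979  -0.2188  +0.3854  -0.4167  +0.1250]
  T[1,:] = [+0.0000  -0.0848  -0.2009  +0.2723  +0.8571  -0.0893]
  T[2,:] = [+0.0000  -0.0310  -0.0049  +0.2941  -0.0434  +0.0902]
  T[3,:] = [+0.0000  -0.0646  -0.0967  +0.0634  -0.0868  +0.2529]
  T[4,:] = [+0.0000  -0.0259  -0.0870  +0.1324  +0.5267  -0.2276]
  T[5,:] = [+0.0000  -0.0193  -0.0152  -0.0144  -0.1614  -0.0336]
|roots of det(T-λI)|: 0.5411, 0.2180, 0.2180, 0.1264, 0.0063, 0.0000.
spectral radius ρ = 0.5411; 0.5411 < 1: convergent.

yes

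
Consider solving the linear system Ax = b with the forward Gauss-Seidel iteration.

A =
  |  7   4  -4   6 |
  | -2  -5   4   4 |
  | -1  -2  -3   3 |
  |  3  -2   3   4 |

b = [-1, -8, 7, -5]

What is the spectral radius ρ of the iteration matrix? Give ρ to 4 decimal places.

Split A = D + L + U, D = diag(7, -5, -3, 4).
GS T = -(D+L)⁻¹U: row 0 first, T[0,3] = -(6)/(7) = -0.8571; later rows by forward substitution.
  T[0,:] = [+0.0000  -0.5714  +0.5714  -0.8571]
  T[1,:] = [+0.0000  +0.2286  +0.5714  +1.1429]
  T[2,:] = [+0.0000  +0.0381  -0.5714  +0.5238]
  T[3,:] = [+0.0000  +0.5143  +0.2857  +0.8214]
|roots of det(T-λI)|: 1.4497, 0.4863, 0.4863, 0.0000.
spectral radius ρ = 1.4497; 1.4497 > 1: divergent.

1.4497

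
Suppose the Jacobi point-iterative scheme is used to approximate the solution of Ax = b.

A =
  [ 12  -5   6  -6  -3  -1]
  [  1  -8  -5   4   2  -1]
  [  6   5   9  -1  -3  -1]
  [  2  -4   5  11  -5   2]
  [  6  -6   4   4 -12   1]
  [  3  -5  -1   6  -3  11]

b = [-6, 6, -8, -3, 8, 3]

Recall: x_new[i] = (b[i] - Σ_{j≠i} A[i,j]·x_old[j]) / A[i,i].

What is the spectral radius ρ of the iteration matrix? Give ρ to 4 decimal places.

1.1334

Split A = D + L + U, D = diag(12, -8, 9, 11, -12, 11).
T_J = -D⁻¹(L+U): T[2,4] = -(-3)/(9) = +0.3333; T[2,2] = 0.
  T[0,:] = [+0.0000  +0.4167  -0.5000  +0.5000  +0.2500  +0.0833]
  T[1,:] = [+0.1250  +0.0000  -0.6250  +0.5000  +0.2500  -0.1250]
  T[2,:] = [-0.6667  -0.5556  +0.0000  +0.1111  +0.3333  +0.1111]
  T[3,:] = [-0.1818  +0.3636  -0.4545  +0.0000  +0.4545  -0.1818]
  T[4,:] = [+0.5000  -0.5000  +0.3333  +0.3333  +0.0000  +0.0833]
  T[5,:] = [-0.2727  +0.4545  +0.0909  -0.5455  +0.2727  +0.0000]
|λ(T)| sorted: 1.1334, 0.6244, 0.6244, 0.5453, 0.4149, 0.0897.
ρ(T) = max|λ| = 1.1334; 1.1334 > 1 ⇒ diverges.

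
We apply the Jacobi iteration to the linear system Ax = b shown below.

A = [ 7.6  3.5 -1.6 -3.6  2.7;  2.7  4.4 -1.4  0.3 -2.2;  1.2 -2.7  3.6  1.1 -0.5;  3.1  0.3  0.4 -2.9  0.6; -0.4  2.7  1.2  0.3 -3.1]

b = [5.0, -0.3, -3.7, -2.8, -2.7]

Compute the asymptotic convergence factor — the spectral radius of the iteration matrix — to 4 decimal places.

Split A = D + L + U, D = diag(7.6, 4.4, 3.6, -2.9, -3.1).
T_J = -D⁻¹(L+U): T[0,1] = -(3.5)/(7.6) = -0.4605; T[0,0] = 0.
  T[0,:] = [+0.0000 -0.4605 +0.2105 +0.4737 -0.3553]
  T[1,:] = [-0.6136 +0.0000 +0.3182 -0.0682 +0.5000]
  T[2,:] = [-0.3333 +0.7500 +0.0000 -0.3056 +0.1389]
  T[3,:] = [+1.0690 +0.1034 +0.1379 +0.0000 +0.2069]
  T[4,:] = [-0.1290 +0.8710 +0.3871 +0.0968 +0.0000]
|λ(T)| sorted: 1.2084, 0.9619, 0.6489, 0.3412, 0.0611.
spectral radius ρ = 1.2084; 1.2084 > 1 ⇒ diverges.

1.2084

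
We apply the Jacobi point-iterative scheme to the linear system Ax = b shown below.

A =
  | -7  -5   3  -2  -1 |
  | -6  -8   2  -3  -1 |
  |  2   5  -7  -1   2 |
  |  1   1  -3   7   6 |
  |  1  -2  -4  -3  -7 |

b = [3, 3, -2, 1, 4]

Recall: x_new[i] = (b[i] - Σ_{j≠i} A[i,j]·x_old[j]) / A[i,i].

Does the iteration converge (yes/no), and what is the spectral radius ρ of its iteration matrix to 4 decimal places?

Diagonal D = diag(-7, -8, -7, 7, -7); L, U strict lower/upper.
Jacobi: T = -D⁻¹(L+U), T[2,0] = -(2)/(-7) = +0.2857; T[2,2] = 0.
  T[0,:] = [+0.0000 -0.7143 +0.4286 -0.2857 -0.1429]
  T[1,:] = [-0.7500 +0.0000 +0.2500 -0.3750 -0.1250]
  T[2,:] = [+0.2857 +0.7143 +0.0000 -0.1429 +0.2857]
  T[3,:] = [-0.1429 -0.1429 +0.4286 +0.0000 -0.8571]
  T[4,:] = [+0.1429 -0.2857 -0.5714 -0.4286 +0.0000]
|λ(T)| sorted: 1.1422, 0.7265, 0.7265, 0.7069, 0.5994.
ρ(T) = max|λ| = 1.1422; 1.1422 > 1, so it fails to converge.

no, ρ = 1.1422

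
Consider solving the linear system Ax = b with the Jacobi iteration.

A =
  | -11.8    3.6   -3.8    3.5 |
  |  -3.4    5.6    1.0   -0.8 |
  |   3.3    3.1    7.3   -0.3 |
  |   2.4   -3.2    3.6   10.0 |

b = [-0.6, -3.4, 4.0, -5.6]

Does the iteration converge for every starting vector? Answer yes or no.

yes

Split A = D + L + U, D = diag(-11.8, 5.6, 7.3, 10).
Jacobi T = -D⁻¹(L+U): T[2,0] = -(3.3)/(7.3) = -0.4521; T[2,2] = 0.
  T[0,:] = [+0.0000 +0.3051 -0.3220 +0.2966]
  T[1,:] = [+0.6071 +0.0000 -0.1786 +0.1429]
  T[2,:] = [-0.4521 -0.4247 +0.0000 +0.0411]
  T[3,:] = [-0.2400 +0.3200 -0.3600 +0.0000]
eigenvalue magnitudes: 0.8315, 0.4254, 0.4254, 0.2462.
ρ(T) = max|λ| = 0.8315; 0.8315 < 1 ⇒ converges.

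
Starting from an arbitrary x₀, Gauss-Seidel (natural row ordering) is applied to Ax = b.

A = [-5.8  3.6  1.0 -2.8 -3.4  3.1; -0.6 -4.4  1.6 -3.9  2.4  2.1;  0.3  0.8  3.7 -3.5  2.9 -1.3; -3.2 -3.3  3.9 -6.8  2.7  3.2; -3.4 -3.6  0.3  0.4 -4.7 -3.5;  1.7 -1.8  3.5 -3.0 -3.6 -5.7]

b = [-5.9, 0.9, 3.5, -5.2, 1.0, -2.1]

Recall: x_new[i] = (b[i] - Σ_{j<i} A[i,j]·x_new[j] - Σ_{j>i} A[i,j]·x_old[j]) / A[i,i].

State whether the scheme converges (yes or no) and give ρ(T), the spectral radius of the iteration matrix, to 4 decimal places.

no, ρ = 1.6839

Split A = D + L + U, D = diag(-5.8, -4.4, 3.7, -6.8, -4.7, -5.7).
Gauss-Seidel: T = -(D+L)⁻¹U, row 0 first, T[0,2] = -(1)/(-5.8) = +0.1724; later rows by forward substitution.
  T[0,:] = [+0.0000, +0.6207, +0.1724, -0.4828, -0.5862, +0.5345]
  T[1,:] = [+0.0000, -0.0846, +0.3401, -0.8205, +0.6254, +0.4044]
  T[2,:] = [+0.0000, -0.0320, -0.0875, +1.1625, -0.8715, +0.2206]
  T[3,:] = [+0.0000, -0.2694, -0.2964, +1.2921, -0.1304, +0.1493]
  T[4,:] = [+0.0000, -0.4091, -0.4161, +1.1619, -0.1217, -1.4143]
  T[5,:] = [+0.0000, +0.5924, +0.3090, -0.5849, -0.7620, +0.9818]
|λ(T)| sorted: 1.6839, 1.0992, 0.9290, 0.1046, 0.1046, 0.0000.
ρ = 1.6839; 1.6839 > 1 ⇒ diverges.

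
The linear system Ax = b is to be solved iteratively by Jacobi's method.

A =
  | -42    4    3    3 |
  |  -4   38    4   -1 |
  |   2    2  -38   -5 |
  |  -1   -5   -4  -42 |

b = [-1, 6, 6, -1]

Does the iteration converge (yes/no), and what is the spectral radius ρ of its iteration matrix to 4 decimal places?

yes, ρ = 0.1775

Let D = diag(-42, 38, -38, -42); L, U the strict triangles.
T_J = -D⁻¹(L+U): T[2,0] = -(2)/(-38) = +0.0526; T[2,2] = 0.
  T[0,:] = [+0.0000 +0.0952 +0.0714 +0.0714]
  T[1,:] = [+0.1053 +0.0000 -0.1053 +0.0263]
  T[2,:] = [+0.0526 +0.0526 +0.0000 -0.1316]
  T[3,:] = [-0.0238 -0.1190 -0.0952 +0.0000]
eigenvalue magnitudes: 0.1775, 0.1345, 0.1345, 0.0132.
spectral radius ρ = 0.1775; 0.1775 < 1: convergent.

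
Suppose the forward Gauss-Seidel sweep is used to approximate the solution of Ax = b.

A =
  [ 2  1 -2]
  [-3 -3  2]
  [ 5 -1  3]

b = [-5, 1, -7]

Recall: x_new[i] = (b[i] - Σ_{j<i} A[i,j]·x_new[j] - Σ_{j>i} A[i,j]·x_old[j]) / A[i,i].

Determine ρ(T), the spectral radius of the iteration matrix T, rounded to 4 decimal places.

1.6206

Write A = D+L+U with D = diag(2, -3, 3).
Gauss-Seidel: T = -(D+L)⁻¹U, row 0 first, T[0,1] = -(1)/(2) = -0.5000; later rows by forward substitution.
  T[0,:] = [+0.0000 -0.5000 +1.0000]
  T[1,:] = [+0.0000 +0.5000 -0.3333]
  T[2,:] = [+0.0000 +1.0000 -1.7778]
|λ(T)| sorted: 1.6206, 0.3428, 0.0000.
ρ(T) = max|λ| = 1.6206; 1.6206 > 1, so it fails to converge.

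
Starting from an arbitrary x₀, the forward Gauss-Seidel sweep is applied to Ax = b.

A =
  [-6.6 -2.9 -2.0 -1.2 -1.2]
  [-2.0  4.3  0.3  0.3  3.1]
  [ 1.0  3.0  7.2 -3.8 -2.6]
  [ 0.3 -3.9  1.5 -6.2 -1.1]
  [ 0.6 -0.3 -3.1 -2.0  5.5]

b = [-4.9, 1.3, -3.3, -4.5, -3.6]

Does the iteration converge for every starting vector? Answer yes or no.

Split A = D + L + U, D = diag(-6.6, 4.3, 7.2, -6.2, 5.5).
T_GS = -(D+L)⁻¹U: row 0 first, T[0,1] = -(-2.9)/(-6.6) = -0.4394; later rows by forward substitution.
  T[0,:] = [+0.0000 -0.4394 -0.3030 -0.1818 -0.1818]
  T[1,:] = [+0.0000 -0.2044 -0.2107 -0.1543 -0.8055]
  T[2,:] = [+0.0000 +0.1462 +0.1299 +0.6173 +0.7220]
  T[3,:] = [+0.0000 +0.1427 +0.1493 +0.2376 +0.4951]
  T[4,:] = [+0.0000 +0.1711 +0.1491 +0.4458 +0.5629]
|roots of det(T-λI)|: 0.9267, 0.1912, 0.0420, 0.0420, 0.0000.
ρ = 0.9267; 0.9267 < 1: convergent.

yes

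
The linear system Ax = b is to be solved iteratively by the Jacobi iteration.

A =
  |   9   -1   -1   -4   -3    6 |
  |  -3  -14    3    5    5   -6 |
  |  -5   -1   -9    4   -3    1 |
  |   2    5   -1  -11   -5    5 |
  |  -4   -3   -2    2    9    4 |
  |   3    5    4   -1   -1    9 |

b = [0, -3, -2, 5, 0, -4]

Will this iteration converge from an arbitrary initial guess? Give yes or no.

Split A = D + L + U, D = diag(9, -14, -9, -11, 9, 9).
Jacobi: T = -D⁻¹(L+U), T[4,1] = -(-3)/(9) = +0.3333; T[4,4] = 0.
  T[0,:] = [+0.0000  +0.1111  +0.1111  +0.4444  +0.3333  -0.6667]
  T[1,:] = [-0.2143  +0.0000  +0.2143  +0.3571  +0.3571  -0.4286]
  T[2,:] = [-0.5556  -0.1111  +0.0000  +0.4444  -0.3333  +0.1111]
  T[3,:] = [+0.1818  +0.4545  -0.0909  +0.0000  -0.4545  +0.4545]
  T[4,:] = [+0.4444  +0.3333  +0.2222  -0.2222  +0.0000  -0.4444]
  T[5,:] = [-0.3333  -0.5556  -0.4444  +0.1111  +0.1111  +0.0000]
|λ(T)| sorted: 1.2070, 0.7995, 0.7995, 0.2510, 0.2373, 0.0830.
spectral radius ρ = 1.2070; 1.2070 > 1, so it fails to converge.

no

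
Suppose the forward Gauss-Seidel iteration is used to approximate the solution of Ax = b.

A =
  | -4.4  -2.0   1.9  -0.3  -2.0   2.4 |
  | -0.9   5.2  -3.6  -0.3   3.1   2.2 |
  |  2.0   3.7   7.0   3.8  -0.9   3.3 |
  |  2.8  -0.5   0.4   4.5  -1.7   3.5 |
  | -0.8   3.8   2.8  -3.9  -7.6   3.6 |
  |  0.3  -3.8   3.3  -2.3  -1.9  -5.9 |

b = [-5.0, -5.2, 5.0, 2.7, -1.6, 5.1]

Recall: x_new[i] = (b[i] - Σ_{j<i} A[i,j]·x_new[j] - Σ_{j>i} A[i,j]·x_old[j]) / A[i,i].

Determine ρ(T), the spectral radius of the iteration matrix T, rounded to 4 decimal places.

A = D + L + U where D = diag(-4.4, 5.2, 7, 4.5, -7.6, -5.9).
T_GS = -(D+L)⁻¹U: row 0 first, T[0,3] = -(-0.3)/(-4.4) = -0.0682; later rows by forward substitution.
  T[0,:] = [+0.0000 -0.4545 +0.4318 -0.0682 -0.4545 +0.5455]
  T[1,:] = [+0.0000 -0.0787 +0.7670 +0.0459 -0.6748 -0.3287]
  T[2,:] = [+0.0000 +0.1715 -0.5288 -0.5476 +0.6151 -0.4535]
  T[3,:] = [+0.0000 +0.2588 -0.1365 +0.0962 +0.5309 -1.1134]
  T[4,:] = [+0.0000 -0.0612 +0.2133 -0.2210 -0.3354 +0.6562]
  T[5,:] = [+0.0000 +0.0422 -0.7833 -0.3057 +0.6566 +0.2085]
eigenvalue magnitudes: 1.6267, 0.7796, 0.2097, 0.2097, 0.0279, 0.0000.
ρ = 1.6267; 1.6267 > 1 ⇒ diverges.

1.6267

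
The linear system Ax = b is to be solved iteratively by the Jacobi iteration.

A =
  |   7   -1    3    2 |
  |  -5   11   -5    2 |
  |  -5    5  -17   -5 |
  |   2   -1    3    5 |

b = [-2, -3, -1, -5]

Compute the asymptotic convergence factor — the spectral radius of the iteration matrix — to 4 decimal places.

0.8973

A = D + L + U where D = diag(7, 11, -17, 5).
Jacobi T = -D⁻¹(L+U): T[2,1] = -(5)/(-17) = +0.2941; T[2,2] = 0.
  T[0,:] = [+0.0000 +0.1429 -0.4286 -0.2857]
  T[1,:] = [+0.4545 +0.0000 +0.4545 -0.1818]
  T[2,:] = [-0.2941 +0.2941 +0.0000 -0.2941]
  T[3,:] = [-0.4000 +0.2000 -0.6000 +0.0000]
moduli |λ_i(T)| = 0.8973, 0.5181, 0.2693, 0.1098.
ρ = 0.8973; 0.8973 < 1 ⇒ converges.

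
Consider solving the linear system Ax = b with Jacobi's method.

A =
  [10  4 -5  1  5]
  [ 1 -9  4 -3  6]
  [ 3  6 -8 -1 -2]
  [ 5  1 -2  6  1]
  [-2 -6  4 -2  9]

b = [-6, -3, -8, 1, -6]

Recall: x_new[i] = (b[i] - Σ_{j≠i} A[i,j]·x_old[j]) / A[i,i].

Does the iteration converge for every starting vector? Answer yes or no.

Diagonal D = diag(10, -9, -8, 6, 9); L, U strict lower/upper.
Jacobi: T = -D⁻¹(L+U), T[2,3] = -(-1)/(-8) = -0.1250; T[2,2] = 0.
  T[0,:] = [+0.0000  -0.4000  +0.5000  -0.1000  -0.5000]
  T[1,:] = [+0.1111  +0.0000  +0.4444  -0.3333  +0.6667]
  T[2,:] = [+0.3750  +0.7500  +0.0000  -0.1250  -0.2500]
  T[3,:] = [-0.8333  -0.1667  +0.3333  +0.0000  -0.1667]
  T[4,:] = [+0.2222  +0.6667  -0.4444  +0.2222  +0.0000]
|roots of det(T-λI)|: 1.1999, 0.6356, 0.6356, 0.3411, 0.3411.
ρ(T) = max|λ| = 1.1999; 1.1999 > 1 ⇒ diverges.

no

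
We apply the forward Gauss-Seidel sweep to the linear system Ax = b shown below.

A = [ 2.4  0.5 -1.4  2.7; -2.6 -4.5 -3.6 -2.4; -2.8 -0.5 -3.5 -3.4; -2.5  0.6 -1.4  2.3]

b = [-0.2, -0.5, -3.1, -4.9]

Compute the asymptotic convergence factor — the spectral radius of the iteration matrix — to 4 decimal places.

Split A = D + L + U, D = diag(2.4, -4.5, -3.5, 2.3).
GS T = -(D+L)⁻¹U: row 0 first, T[0,1] = -(0.5)/(2.4) = -0.2083; later rows by forward substitution.
  T[0,:] = [+0.0000 -0.2083 +0.5833 -1.1250]
  T[1,:] = [+0.0000 +0.1204 -1.1370 +0.1167]
  T[2,:] = [+0.0000 +0.1495 -0.3042 -0.0881]
  T[3,:] = [+0.0000 -0.1669 +0.7455 -1.3069]
moduli |λ_i(T)| = 1.2346, 0.3775, 0.3775, 0.0000.
spectral radius ρ = 1.2346; 1.2346 > 1 ⇒ diverges.

1.2346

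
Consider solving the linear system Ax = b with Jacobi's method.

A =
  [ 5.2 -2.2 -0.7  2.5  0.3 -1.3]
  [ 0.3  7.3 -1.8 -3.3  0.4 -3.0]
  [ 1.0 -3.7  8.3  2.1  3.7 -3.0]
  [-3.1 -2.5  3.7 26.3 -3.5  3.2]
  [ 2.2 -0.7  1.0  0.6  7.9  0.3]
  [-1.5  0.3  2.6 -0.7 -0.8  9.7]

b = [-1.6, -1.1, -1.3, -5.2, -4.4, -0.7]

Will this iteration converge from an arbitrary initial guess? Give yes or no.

Diagonal D = diag(5.2, 7.3, 8.3, 26.3, 7.9, 9.7); L, U strict lower/upper.
Jacobi: T = -D⁻¹(L+U), T[5,1] = -(0.3)/(9.7) = -0.0309; T[5,5] = 0.
  T[0,:] = [+0.0000, +0.4231, +0.1346, -0.4808, -0.0577, +0.2500]
  T[1,:] = [-0.0411, +0.0000, +0.2466, +0.4521, -0.0548, +0.4110]
  T[2,:] = [-0.1205, +0.4458, +0.0000, -0.2530, -0.4458, +0.3614]
  T[3,:] = [+0.1179, +0.0951, -0.1407, +0.0000, +0.1331, -0.1217]
  T[4,:] = [-0.2785, +0.0886, -0.1266, -0.0759, +0.0000, -0.0380]
  T[5,:] = [+0.1546, -0.0309, -0.2680, +0.0722, +0.0825, +0.0000]
eigenvalue magnitudes: 0.5659, 0.4462, 0.4462, 0.3534, 0.3534, 0.1586.
spectral radius ρ = 0.5659; 0.5659 < 1: convergent.

yes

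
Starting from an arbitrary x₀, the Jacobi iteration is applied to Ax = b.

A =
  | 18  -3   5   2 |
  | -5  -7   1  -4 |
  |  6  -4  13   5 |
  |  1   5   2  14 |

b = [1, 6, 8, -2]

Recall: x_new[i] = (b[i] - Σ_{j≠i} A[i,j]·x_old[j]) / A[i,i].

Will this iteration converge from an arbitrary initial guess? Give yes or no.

Split A = D + L + U, D = diag(18, -7, 13, 14).
Jacobi T = -D⁻¹(L+U): T[3,1] = -(5)/(14) = -0.3571; T[3,3] = 0.
  T[0,:] = [+0.0000 +0.1667 -0.2778 -0.1111]
  T[1,:] = [-0.7143 +0.0000 +0.1429 -0.5714]
  T[2,:] = [-0.4615 +0.3077 +0.0000 -0.3846]
  T[3,:] = [-0.0714 -0.3571 -0.1429 +0.0000]
|λ(T)| sorted: 0.6268, 0.3721, 0.3721, 0.0914.
ρ = 0.6268; 0.6268 < 1, so it converges for any x₀.

yes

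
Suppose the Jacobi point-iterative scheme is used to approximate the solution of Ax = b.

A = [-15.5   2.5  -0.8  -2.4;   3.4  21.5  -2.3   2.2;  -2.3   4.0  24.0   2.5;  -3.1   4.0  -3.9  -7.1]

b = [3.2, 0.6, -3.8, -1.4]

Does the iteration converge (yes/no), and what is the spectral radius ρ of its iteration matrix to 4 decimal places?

Diagonal D = diag(-15.5, 21.5, 24, -7.1); L, U strict lower/upper.
Jacobi T = -D⁻¹(L+U): T[0,1] = -(2.5)/(-15.5) = +0.1613; T[0,0] = 0.
  T[0,:] = [+0.0000 +0.1613 -0.0516 -0.1548]
  T[1,:] = [-0.1581 +0.0000 +0.1070 -0.1023]
  T[2,:] = [+0.0958 -0.1667 +0.0000 -0.1042]
  T[3,:] = [-0.4366 +0.5634 -0.5493 +0.0000]
eigenvalue magnitudes: 0.3236, 0.2581, 0.2581, 0.2452.
ρ = 0.3236; 0.3236 < 1 ⇒ converges.

yes, ρ = 0.3236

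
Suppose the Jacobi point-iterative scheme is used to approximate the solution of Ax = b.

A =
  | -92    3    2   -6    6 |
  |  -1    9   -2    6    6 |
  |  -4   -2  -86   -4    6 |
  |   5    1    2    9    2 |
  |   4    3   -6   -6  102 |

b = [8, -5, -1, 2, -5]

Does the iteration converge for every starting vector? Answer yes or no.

Diagonal D = diag(-92, 9, -86, 9, 102); L, U strict lower/upper.
Jacobi: T = -D⁻¹(L+U), T[1,4] = -(6)/(9) = -0.6667; T[1,1] = 0.
  T[0,:] = [+0.0000 +0.0326 +0.0217 -0.0652 +0.0652]
  T[1,:] = [+0.1111 +0.0000 +0.2222 -0.6667 -0.6667]
  T[2,:] = [-0.0465 -0.0233 +0.0000 -0.0465 +0.0698]
  T[3,:] = [-0.5556 -0.1111 -0.2222 +0.0000 -0.2222]
  T[4,:] = [-0.0392 -0.0294 +0.0588 +0.0588 +0.0000]
|roots of det(T-λI)|: 0.3522, 0.2751, 0.1590, 0.1192, 0.1192.
spectral radius ρ = 0.3522; 0.3522 < 1, so it converges for any x₀.

yes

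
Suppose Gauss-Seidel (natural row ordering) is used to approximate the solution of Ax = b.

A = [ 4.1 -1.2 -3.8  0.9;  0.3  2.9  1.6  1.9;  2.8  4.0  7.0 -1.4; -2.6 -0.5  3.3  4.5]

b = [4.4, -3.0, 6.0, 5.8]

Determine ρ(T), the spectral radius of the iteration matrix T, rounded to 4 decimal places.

Write A = D+L+U with D = diag(4.1, 2.9, 7, 4.5).
Gauss-Seidel: T = -(D+L)⁻¹U, row 0 first, T[0,3] = -(0.9)/(4.1) = -0.2195; later rows by forward substitution.
  T[0,:] = [+0.0000, +0.2927, +0.9268, -0.2195]
  T[1,:] = [+0.0000, -0.0303, -0.6476, -0.6325]
  T[2,:] = [+0.0000, -0.0998, -0.0007, +0.6492]
  T[3,:] = [+0.0000, +0.2389, +0.4640, -0.6732]
|eigenvalues of T|: 0.9333, 0.1414, 0.1414, 0.0000.
ρ = 0.9333; 0.9333 < 1 ⇒ converges.

0.9333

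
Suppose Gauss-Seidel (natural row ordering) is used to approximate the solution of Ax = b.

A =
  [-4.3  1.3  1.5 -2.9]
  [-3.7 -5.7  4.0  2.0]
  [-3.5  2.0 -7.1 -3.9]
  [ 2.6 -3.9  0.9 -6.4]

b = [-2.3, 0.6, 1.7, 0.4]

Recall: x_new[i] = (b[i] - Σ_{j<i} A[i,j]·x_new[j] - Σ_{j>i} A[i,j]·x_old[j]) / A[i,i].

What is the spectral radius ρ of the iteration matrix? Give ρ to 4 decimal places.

0.9207

A = D + L + U where D = diag(-4.3, -5.7, -7.1, -6.4).
GS T = -(D+L)⁻¹U: row 0 first, T[0,3] = -(-2.9)/(-4.3) = -0.6744; later rows by forward substitution.
  T[0,:] = [+0.0000  +0.3023  +0.3488  -0.6744]
  T[1,:] = [+0.0000  -0.1962  +0.4753  +0.7887]
  T[2,:] = [+0.0000  -0.2043  -0.0381  +0.0053]
  T[3,:] = [+0.0000  +0.2137  -0.1533  -0.7538]
|λ(T)| sorted: 0.9207, 0.2268, 0.2268, 0.0000.
spectral radius ρ = 0.9207; 0.9207 < 1 ⇒ converges.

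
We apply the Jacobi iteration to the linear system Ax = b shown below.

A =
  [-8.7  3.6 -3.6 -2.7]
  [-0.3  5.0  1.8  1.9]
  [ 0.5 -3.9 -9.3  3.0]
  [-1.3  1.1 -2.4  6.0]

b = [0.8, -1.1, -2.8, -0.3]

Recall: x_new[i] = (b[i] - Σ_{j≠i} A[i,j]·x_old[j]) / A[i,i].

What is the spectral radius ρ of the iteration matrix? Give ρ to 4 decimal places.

0.5153

Diagonal D = diag(-8.7, 5, -9.3, 6); L, U strict lower/upper.
Jacobi: T = -D⁻¹(L+U), T[1,0] = -(-0.3)/(5) = +0.0600; T[1,1] = 0.
  T[0,:] = [+0.0000  +0.4138  -0.4138  -0.3103]
  T[1,:] = [+0.0600  +0.0000  -0.3600  -0.3800]
  T[2,:] = [+0.0538  -0.4194  +0.0000  +0.3226]
  T[3,:] = [+0.2167  -0.1833  +0.4000  +0.0000]
|roots of det(T-λI)|: 0.5153, 0.3769, 0.3769, 0.2198.
spectral radius ρ = 0.5153; 0.5153 < 1, so it converges for any x₀.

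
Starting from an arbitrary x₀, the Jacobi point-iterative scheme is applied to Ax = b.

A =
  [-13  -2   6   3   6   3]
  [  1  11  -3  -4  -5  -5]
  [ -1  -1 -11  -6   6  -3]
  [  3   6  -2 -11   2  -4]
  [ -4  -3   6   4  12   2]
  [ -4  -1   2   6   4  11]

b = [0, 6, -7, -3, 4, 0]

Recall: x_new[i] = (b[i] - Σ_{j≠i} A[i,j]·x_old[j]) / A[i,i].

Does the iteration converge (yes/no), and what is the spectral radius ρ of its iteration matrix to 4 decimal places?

no, ρ = 1.2000

Let D = diag(-13, 11, -11, -11, 12, 11); L, U the strict triangles.
Jacobi: T = -D⁻¹(L+U), T[5,2] = -(2)/(11) = -0.1818; T[5,5] = 0.
  T[0,:] = [+0.0000, -0.1538, +0.4615, +0.2308, +0.4615, +0.2308]
  T[1,:] = [-0.0909, +0.0000, +0.2727, +0.3636, +0.4545, +0.4545]
  T[2,:] = [-0.0909, -0.0909, +0.0000, -0.5455, +0.5455, -0.2727]
  T[3,:] = [+0.2727, +0.5455, -0.1818, +0.0000, +0.1818, -0.3636]
  T[4,:] = [+0.3333, +0.2500, -0.5000, -0.3333, +0.0000, -0.1667]
  T[5,:] = [+0.3636, +0.0909, -0.1818, -0.5455, -0.3636, +0.0000]
|λ(T)| sorted: 1.2000, 0.5496, 0.5496, 0.5070, 0.5070, 0.1763.
ρ(T) = max|λ| = 1.2000; 1.2000 > 1, so it fails to converge.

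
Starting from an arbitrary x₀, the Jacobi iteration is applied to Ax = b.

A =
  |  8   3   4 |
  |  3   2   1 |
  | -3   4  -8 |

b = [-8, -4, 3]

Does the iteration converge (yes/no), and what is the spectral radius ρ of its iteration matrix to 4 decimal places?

A = D + L + U where D = diag(8, 2, -8).
Jacobi: T = -D⁻¹(L+U), T[2,1] = -(4)/(-8) = +0.5000; T[2,2] = 0.
  T[0,:] = [+0.0000 -0.3750 -0.5000]
  T[1,:] = [-1.5000 +0.0000 -0.5000]
  T[2,:] = [-0.3750 +0.5000 +0.0000]
eigenvalue magnitudes: 0.9131, 0.5777, 0.5777.
ρ(T) = max|λ| = 0.9131; 0.9131 < 1, so it converges for any x₀.

yes, ρ = 0.9131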